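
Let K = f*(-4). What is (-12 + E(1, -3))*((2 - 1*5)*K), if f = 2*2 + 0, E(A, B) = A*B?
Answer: -720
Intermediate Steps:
f = 4 (f = 4 + 0 = 4)
K = -16 (K = 4*(-4) = -16)
(-12 + E(1, -3))*((2 - 1*5)*K) = (-12 + 1*(-3))*((2 - 1*5)*(-16)) = (-12 - 3)*((2 - 5)*(-16)) = -(-45)*(-16) = -15*48 = -720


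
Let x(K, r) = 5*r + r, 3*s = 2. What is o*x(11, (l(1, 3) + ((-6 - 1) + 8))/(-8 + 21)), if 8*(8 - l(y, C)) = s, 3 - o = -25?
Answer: 1498/13 ≈ 115.23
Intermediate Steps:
o = 28 (o = 3 - 1*(-25) = 3 + 25 = 28)
s = ⅔ (s = (⅓)*2 = ⅔ ≈ 0.66667)
l(y, C) = 95/12 (l(y, C) = 8 - ⅛*⅔ = 8 - 1/12 = 95/12)
x(K, r) = 6*r
o*x(11, (l(1, 3) + ((-6 - 1) + 8))/(-8 + 21)) = 28*(6*((95/12 + ((-6 - 1) + 8))/(-8 + 21))) = 28*(6*((95/12 + (-7 + 8))/13)) = 28*(6*((95/12 + 1)*(1/13))) = 28*(6*((107/12)*(1/13))) = 28*(6*(107/156)) = 28*(107/26) = 1498/13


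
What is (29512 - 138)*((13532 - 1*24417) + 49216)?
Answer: 1125934794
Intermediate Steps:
(29512 - 138)*((13532 - 1*24417) + 49216) = 29374*((13532 - 24417) + 49216) = 29374*(-10885 + 49216) = 29374*38331 = 1125934794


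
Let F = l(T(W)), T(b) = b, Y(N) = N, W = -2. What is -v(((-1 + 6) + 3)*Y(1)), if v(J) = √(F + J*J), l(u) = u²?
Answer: -2*√17 ≈ -8.2462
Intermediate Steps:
F = 4 (F = (-2)² = 4)
v(J) = √(4 + J²) (v(J) = √(4 + J*J) = √(4 + J²))
-v(((-1 + 6) + 3)*Y(1)) = -√(4 + (((-1 + 6) + 3)*1)²) = -√(4 + ((5 + 3)*1)²) = -√(4 + (8*1)²) = -√(4 + 8²) = -√(4 + 64) = -√68 = -2*√17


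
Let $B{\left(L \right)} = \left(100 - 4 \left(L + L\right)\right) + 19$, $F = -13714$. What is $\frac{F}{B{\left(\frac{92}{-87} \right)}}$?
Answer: $- \frac{1193118}{11089} \approx -107.59$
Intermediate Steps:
$B{\left(L \right)} = 119 - 8 L$ ($B{\left(L \right)} = \left(100 - 4 \cdot 2 L\right) + 19 = \left(100 - 8 L\right) + 19 = 119 - 8 L$)
$\frac{F}{B{\left(\frac{92}{-87} \right)}} = - \frac{13714}{119 - 8 \frac{92}{-87}} = - \frac{13714}{119 - 8 \cdot 92 \left(- \frac{1}{87}\right)} = - \frac{13714}{119 - - \frac{736}{87}} = - \frac{13714}{119 + \frac{736}{87}} = - \frac{13714}{\frac{11089}{87}} = \left(-13714\right) \frac{87}{11089} = - \frac{1193118}{11089}$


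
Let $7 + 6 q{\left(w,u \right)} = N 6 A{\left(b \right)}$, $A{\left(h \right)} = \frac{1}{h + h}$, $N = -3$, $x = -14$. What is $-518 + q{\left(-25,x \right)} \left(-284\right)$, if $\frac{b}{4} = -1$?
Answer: $- \frac{1759}{6} \approx -293.17$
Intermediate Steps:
$b = -4$ ($b = 4 \left(-1\right) = -4$)
$A{\left(h \right)} = \frac{1}{2 h}$
$q{\left(w,u \right)} = - \frac{19}{24}$ ($q{\left(w,u \right)} = - \frac{7}{6} + \frac{\left(-3\right) 6 \frac{1}{2 \left(-4\right)}}{6} = - \frac{7}{6} + \frac{\left(-18\right) \frac{1}{2} \left(- \frac{1}{4}\right)}{6} = - \frac{7}{6} + \frac{\left(-18\right) \left(- \frac{1}{8}\right)}{6} = - \frac{7}{6} + \frac{1}{6} \cdot \frac{9}{4} = - \frac{7}{6} + \frac{3}{8} = - \frac{19}{24}$)
$-518 + q{\left(-25,x \right)} \left(-284\right) = -518 - - \frac{1349}{6} = -518 + \frac{1349}{6} = - \frac{1759}{6}$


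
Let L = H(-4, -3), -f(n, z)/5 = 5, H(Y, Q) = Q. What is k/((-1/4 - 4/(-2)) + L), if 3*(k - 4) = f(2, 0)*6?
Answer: 184/5 ≈ 36.800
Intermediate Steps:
f(n, z) = -25 (f(n, z) = -5*5 = -25)
L = -3
k = -46 (k = 4 + (-25*6)/3 = 4 + (⅓)*(-150) = 4 - 50 = -46)
k/((-1/4 - 4/(-2)) + L) = -46/((-1/4 - 4/(-2)) - 3) = -46/((-1*¼ - 4*(-½)) - 3) = -46/((-¼ + 2) - 3) = -46/(7/4 - 3) = -46/(-5/4) = -46*(-⅘) = 184/5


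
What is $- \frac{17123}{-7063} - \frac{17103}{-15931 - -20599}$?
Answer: $- \frac{13622775}{10990028} \approx -1.2396$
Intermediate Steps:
$- \frac{17123}{-7063} - \frac{17103}{-15931 - -20599} = \left(-17123\right) \left(- \frac{1}{7063}\right) - \frac{17103}{-15931 + 20599} = \frac{17123}{7063} - \frac{17103}{4668} = \frac{17123}{7063} - \frac{5701}{1556} = - \frac{13622775}{10990028}$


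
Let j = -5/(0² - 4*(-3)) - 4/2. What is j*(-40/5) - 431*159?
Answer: -205529/3 ≈ -68510.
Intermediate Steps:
j = -29/12 (j = -5/(0 + 12) - 4*½ = -5/12 - 2 = -29/12 ≈ -2.4167)
j*(-40/5) - 431*159 = -(-290)/(3*5) - 431*159 = -(-290)/(3*5) - 68529 = -29/12*(-8) - 68529 = 58/3 - 68529 = -205529/3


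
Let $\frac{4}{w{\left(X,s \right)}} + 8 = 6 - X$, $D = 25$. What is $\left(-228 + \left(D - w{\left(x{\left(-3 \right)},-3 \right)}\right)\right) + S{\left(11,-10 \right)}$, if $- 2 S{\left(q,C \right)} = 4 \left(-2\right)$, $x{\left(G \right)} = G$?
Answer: $-203$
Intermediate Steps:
$w{\left(X,s \right)} = \frac{4}{-2 - X}$ ($w{\left(X,s \right)} = \frac{4}{-8 - \left(-6 + X\right)} = \frac{4}{-2 - X}$)
$S{\left(q,C \right)} = 4$ ($S{\left(q,C \right)} = - \frac{4 \left(-2\right)}{2} = \left(- \frac{1}{2}\right) \left(-8\right) = 4$)
$\left(-228 + \left(D - w{\left(x{\left(-3 \right)},-3 \right)}\right)\right) + S{\left(11,-10 \right)} = \left(-228 + \left(25 - - \frac{4}{2 - 3}\right)\right) + 4 = \left(-228 + \left(25 - - \frac{4}{-1}\right)\right) + 4 = \left(-228 + \left(25 - \left(-4\right) \left(-1\right)\right)\right) + 4 = \left(-228 + \left(25 - 4\right)\right) + 4 = \left(-228 + 21\right) + 4 = -207 + 4 = -203$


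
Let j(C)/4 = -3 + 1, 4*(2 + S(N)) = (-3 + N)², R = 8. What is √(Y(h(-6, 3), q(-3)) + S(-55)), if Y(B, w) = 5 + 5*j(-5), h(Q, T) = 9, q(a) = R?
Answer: 2*√201 ≈ 28.355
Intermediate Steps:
q(a) = 8
S(N) = -2 + (-3 + N)²/4
j(C) = -8 (j(C) = 4*(-3 + 1) = 4*(-2) = -8)
Y(B, w) = -35 (Y(B, w) = 5 + 5*(-8) = 5 - 40 = -35)
√(Y(h(-6, 3), q(-3)) + S(-55)) = √(-35 + (-2 + (-3 - 55)²/4)) = √(-35 + (-2 + (¼)*(-58)²)) = √(-35 + (-2 + (¼)*3364)) = √(-35 + (-2 + 841)) = √(-35 + 839) = √804 = 2*√201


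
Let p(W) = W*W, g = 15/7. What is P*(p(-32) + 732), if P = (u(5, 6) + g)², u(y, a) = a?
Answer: 5705244/49 ≈ 1.1643e+5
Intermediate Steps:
g = 15/7 (g = 15*(⅐) = 15/7 ≈ 2.1429)
P = 3249/49 (P = (6 + 15/7)² = (57/7)² = 3249/49 ≈ 66.306)
p(W) = W²
P*(p(-32) + 732) = 3249*((-32)² + 732)/49 = 3249*(1024 + 732)/49 = (3249/49)*1756 = 5705244/49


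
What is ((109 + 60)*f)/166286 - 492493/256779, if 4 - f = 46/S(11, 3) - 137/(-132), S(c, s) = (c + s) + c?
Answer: -90030595399249/46968628073400 ≈ -1.9168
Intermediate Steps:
S(c, s) = s + 2*c
f = 3703/3300 (f = 4 - (46/(3 + 2*11) - 137/(-132)) = 4 - (46/(3 + 22) - 137*(-1/132)) = 4 - (46/25 + 137/132) = 4 - 1*9497/3300 = 4 - 9497/3300 = 3703/3300 ≈ 1.1221)
((109 + 60)*f)/166286 - 492493/256779 = ((109 + 60)*(3703/3300))/166286 - 492493/256779 = (169*(3703/3300))*(1/166286) - 492493*1/256779 = (625807/3300)*(1/166286) - 492493/256779 = 625807/548743800 - 492493/256779 = -90030595399249/46968628073400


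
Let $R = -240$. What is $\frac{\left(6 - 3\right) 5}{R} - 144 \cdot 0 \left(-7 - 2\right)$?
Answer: $- \frac{1}{16} \approx -0.0625$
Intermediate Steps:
$\frac{\left(6 - 3\right) 5}{R} - 144 \cdot 0 \left(-7 - 2\right) = \frac{\left(6 - 3\right) 5}{-240} - 144 \cdot 0 \left(-7 - 2\right) = 3 \cdot 5 \left(- \frac{1}{240}\right) - 144 \cdot 0 \left(-9\right) = 15 \left(- \frac{1}{240}\right) - 0 = - \frac{1}{16} + 0 = - \frac{1}{16}$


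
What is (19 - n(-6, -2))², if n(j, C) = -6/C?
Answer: 256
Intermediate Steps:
(19 - n(-6, -2))² = (19 - (-6)/(-2))² = (19 - (-6)*(-1)/2)² = (19 - 1*3)² = (19 - 3)² = 16² = 256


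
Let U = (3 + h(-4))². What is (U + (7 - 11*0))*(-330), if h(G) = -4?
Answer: -2640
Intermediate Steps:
U = 1 (U = (3 - 4)² = (-1)² = 1)
(U + (7 - 11*0))*(-330) = (1 + (7 - 11*0))*(-330) = (1 + (7 + 0))*(-330) = (1 + 7)*(-330) = 8*(-330) = -2640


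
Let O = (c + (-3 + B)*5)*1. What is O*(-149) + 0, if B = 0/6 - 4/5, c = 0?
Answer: 2831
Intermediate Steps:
B = -⅘ (B = 0*(⅙) - 4*⅕ = 0 - ⅘ = -⅘ ≈ -0.80000)
O = -19 (O = (0 + (-3 - ⅘)*5)*1 = (0 - 19/5*5)*1 = (0 - 19)*1 = -19*1 = -19)
O*(-149) + 0 = -19*(-149) + 0 = 2831 + 0 = 2831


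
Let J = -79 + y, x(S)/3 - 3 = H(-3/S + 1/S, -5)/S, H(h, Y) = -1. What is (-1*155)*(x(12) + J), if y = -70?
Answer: 86955/4 ≈ 21739.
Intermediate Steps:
x(S) = 9 - 3/S (x(S) = 9 + 3*(-1/S) = 9 - 3/S)
J = -149 (J = -79 - 70 = -149)
(-1*155)*(x(12) + J) = (-1*155)*((9 - 3/12) - 149) = -155*((9 - 3*1/12) - 149) = -155*((9 - 1/4) - 149) = -155*(35/4 - 149) = -155*(-561/4) = 86955/4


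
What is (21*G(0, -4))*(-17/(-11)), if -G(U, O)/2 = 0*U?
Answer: 0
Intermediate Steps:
G(U, O) = 0 (G(U, O) = -0*U = -2*0 = 0)
(21*G(0, -4))*(-17/(-11)) = (21*0)*(-17/(-11)) = 0*(-17*(-1/11)) = 0*(17/11) = 0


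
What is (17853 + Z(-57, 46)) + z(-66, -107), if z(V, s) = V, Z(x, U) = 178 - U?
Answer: 17919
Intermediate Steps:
(17853 + Z(-57, 46)) + z(-66, -107) = (17853 + (178 - 1*46)) - 66 = (17853 + (178 - 46)) - 66 = (17853 + 132) - 66 = 17985 - 66 = 17919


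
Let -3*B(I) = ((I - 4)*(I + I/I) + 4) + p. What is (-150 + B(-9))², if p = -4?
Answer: 306916/9 ≈ 34102.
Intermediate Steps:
B(I) = -(1 + I)*(-4 + I)/3 (B(I) = -(((I - 4)*(I + I/I) + 4) - 4)/3 = -(((-4 + I)*(I + 1) + 4) - 4)/3 = -(((-4 + I)*(1 + I) + 4) - 4)/3 = -(((1 + I)*(-4 + I) + 4) - 4)/3 = -((4 + (1 + I)*(-4 + I)) - 4)/3 = -(1 + I)*(-4 + I)/3)
(-150 + B(-9))² = (-150 + (4/3 - 9 - ⅓*(-9)²))² = (-150 + (4/3 - 9 - ⅓*81))² = (-150 + (4/3 - 9 - 27))² = (-150 - 104/3)² = (-554/3)² = 306916/9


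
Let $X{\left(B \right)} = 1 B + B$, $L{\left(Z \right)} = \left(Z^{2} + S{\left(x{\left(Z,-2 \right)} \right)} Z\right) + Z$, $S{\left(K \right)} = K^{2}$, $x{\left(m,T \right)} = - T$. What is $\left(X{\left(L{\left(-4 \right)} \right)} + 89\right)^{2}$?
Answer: $6561$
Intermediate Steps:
$L{\left(Z \right)} = Z^{2} + 5 Z$ ($L{\left(Z \right)} = \left(Z^{2} + \left(\left(-1\right) \left(-2\right)\right)^{2} Z\right) + Z = \left(Z^{2} + 2^{2} Z\right) + Z = \left(Z^{2} + 4 Z\right) + Z = Z^{2} + 5 Z$)
$X{\left(B \right)} = 2 B$ ($X{\left(B \right)} = B + B = 2 B$)
$\left(X{\left(L{\left(-4 \right)} \right)} + 89\right)^{2} = \left(2 \left(- 4 \left(5 - 4\right)\right) + 89\right)^{2} = \left(2 \left(\left(-4\right) 1\right) + 89\right)^{2} = \left(2 \left(-4\right) + 89\right)^{2} = \left(-8 + 89\right)^{2} = 81^{2} = 6561$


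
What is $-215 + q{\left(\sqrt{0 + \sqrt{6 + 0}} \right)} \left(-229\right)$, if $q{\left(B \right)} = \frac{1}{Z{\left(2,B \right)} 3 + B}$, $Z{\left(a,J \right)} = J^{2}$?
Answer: $\frac{-229 - 645 \sqrt{6} - 215 \sqrt[4]{6}}{\sqrt[4]{6} + 3 \sqrt{6}} \approx -240.69$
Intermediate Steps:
$q{\left(B \right)} = \frac{1}{B + 3 B^{2}}$ ($q{\left(B \right)} = \frac{1}{B^{2} \cdot 3 + B} = \frac{1}{3 B^{2} + B} = \frac{1}{B + 3 B^{2}}$)
$-215 + q{\left(\sqrt{0 + \sqrt{6 + 0}} \right)} \left(-229\right) = -215 + \frac{1}{\sqrt{0 + \sqrt{6 + 0}} \left(1 + 3 \sqrt{0 + \sqrt{6 + 0}}\right)} \left(-229\right) = -215 + \frac{1}{\sqrt{0 + \sqrt{6}} \left(1 + 3 \sqrt{0 + \sqrt{6}}\right)} \left(-229\right) = -215 + \frac{1}{\sqrt{\sqrt{6}} \left(1 + 3 \sqrt{\sqrt{6}}\right)} \left(-229\right) = -215 + \frac{1}{\sqrt[4]{6} \left(1 + 3 \sqrt[4]{6}\right)} \left(-229\right) = -215 + \frac{\frac{1}{6} \cdot 6^{\frac{3}{4}}}{1 + 3 \sqrt[4]{6}} \left(-229\right) = -215 + \frac{6^{\frac{3}{4}}}{6 \left(1 + 3 \sqrt[4]{6}\right)} \left(-229\right) = -215 - \frac{229 \cdot 6^{\frac{3}{4}}}{6 \left(1 + 3 \sqrt[4]{6}\right)}$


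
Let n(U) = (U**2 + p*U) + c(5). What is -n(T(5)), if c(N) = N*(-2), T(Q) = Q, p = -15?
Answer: 60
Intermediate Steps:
c(N) = -2*N
n(U) = -10 + U**2 - 15*U (n(U) = (U**2 - 15*U) - 2*5 = (U**2 - 15*U) - 10 = -10 + U**2 - 15*U)
-n(T(5)) = -(-10 + 5**2 - 15*5) = -(-10 + 25 - 75) = -1*(-60) = 60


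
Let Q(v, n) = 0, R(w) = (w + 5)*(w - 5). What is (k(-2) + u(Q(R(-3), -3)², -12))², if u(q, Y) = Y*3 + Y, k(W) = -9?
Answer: 3249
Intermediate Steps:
R(w) = (-5 + w)*(5 + w) (R(w) = (5 + w)*(-5 + w) = (-5 + w)*(5 + w))
u(q, Y) = 4*Y (u(q, Y) = 3*Y + Y = 4*Y)
(k(-2) + u(Q(R(-3), -3)², -12))² = (-9 + 4*(-12))² = (-9 - 48)² = (-57)² = 3249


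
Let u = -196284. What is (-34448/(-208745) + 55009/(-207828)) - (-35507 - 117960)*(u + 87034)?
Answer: -727372017132401829761/43383055860 ≈ -1.6766e+10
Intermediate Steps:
(-34448/(-208745) + 55009/(-207828)) - (-35507 - 117960)*(u + 87034) = (-34448/(-208745) + 55009/(-207828)) - (-35507 - 117960)*(-196284 + 87034) = (-34448*(-1/208745) + 55009*(-1/207828)) - (-153467)*(-109250) = (34448/208745 - 55009/207828) - 1*16766269750 = -4323594761/43383055860 - 16766269750 = -727372017132401829761/43383055860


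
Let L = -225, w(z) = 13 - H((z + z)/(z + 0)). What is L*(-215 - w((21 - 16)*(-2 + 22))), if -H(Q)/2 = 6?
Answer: 54000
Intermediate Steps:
H(Q) = -12 (H(Q) = -2*6 = -12)
w(z) = 25 (w(z) = 13 - 1*(-12) = 13 + 12 = 25)
L*(-215 - w((21 - 16)*(-2 + 22))) = -225*(-215 - 1*25) = -225*(-215 - 25) = -225*(-240) = 54000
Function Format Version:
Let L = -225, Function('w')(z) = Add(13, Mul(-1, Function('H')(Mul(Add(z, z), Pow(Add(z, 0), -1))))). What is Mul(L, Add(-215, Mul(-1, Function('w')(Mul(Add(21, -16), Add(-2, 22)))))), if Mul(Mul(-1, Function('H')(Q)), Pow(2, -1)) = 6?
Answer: 54000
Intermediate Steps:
Function('H')(Q) = -12 (Function('H')(Q) = Mul(-2, 6) = -12)
Function('w')(z) = 25 (Function('w')(z) = Add(13, Mul(-1, -12)) = Add(13, 12) = 25)
Mul(L, Add(-215, Mul(-1, Function('w')(Mul(Add(21, -16), Add(-2, 22)))))) = Mul(-225, Add(-215, Mul(-1, 25))) = Mul(-225, Add(-215, -25)) = Mul(-225, -240) = 54000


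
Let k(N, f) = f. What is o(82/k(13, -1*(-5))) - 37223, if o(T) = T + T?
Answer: -185951/5 ≈ -37190.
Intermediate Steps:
o(T) = 2*T
o(82/k(13, -1*(-5))) - 37223 = 2*(82/((-1*(-5)))) - 37223 = 2*(82/5) - 37223 = 164/5 - 37223 = -185951/5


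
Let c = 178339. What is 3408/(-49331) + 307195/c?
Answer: 2078065319/1256805887 ≈ 1.6535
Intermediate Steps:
3408/(-49331) + 307195/c = 3408/(-49331) + 307195/178339 = 3408*(-1/49331) + 307195*(1/178339) = -3408/49331 + 43885/25477 = 2078065319/1256805887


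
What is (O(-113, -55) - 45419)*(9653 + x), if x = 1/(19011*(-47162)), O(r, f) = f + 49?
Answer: -393146503862099125/896596782 ≈ -4.3849e+8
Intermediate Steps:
O(r, f) = 49 + f
x = -1/896596782 (x = (1/19011)*(-1/47162) = -1/896596782 ≈ -1.1153e-9)
(O(-113, -55) - 45419)*(9653 + x) = ((49 - 55) - 45419)*(9653 - 1/896596782) = (-6 - 45419)*(8654848736645/896596782) = -45425*8654848736645/896596782 = -393146503862099125/896596782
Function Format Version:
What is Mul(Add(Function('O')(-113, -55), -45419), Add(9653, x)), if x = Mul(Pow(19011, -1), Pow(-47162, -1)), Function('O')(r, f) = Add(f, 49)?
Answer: Rational(-393146503862099125, 896596782) ≈ -4.3849e+8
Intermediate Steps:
Function('O')(r, f) = Add(49, f)
x = Rational(-1, 896596782) (x = Mul(Rational(1, 19011), Rational(-1, 47162)) = Rational(-1, 896596782) ≈ -1.1153e-9)
Mul(Add(Function('O')(-113, -55), -45419), Add(9653, x)) = Mul(Add(Add(49, -55), -45419), Add(9653, Rational(-1, 896596782))) = Mul(Add(-6, -45419), Rational(8654848736645, 896596782)) = Mul(-45425, Rational(8654848736645, 896596782)) = Rational(-393146503862099125, 896596782)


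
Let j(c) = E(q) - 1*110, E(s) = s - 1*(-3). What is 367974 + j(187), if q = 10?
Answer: 367877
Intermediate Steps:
E(s) = 3 + s (E(s) = s + 3 = 3 + s)
j(c) = -97 (j(c) = (3 + 10) - 1*110 = 13 - 110 = -97)
367974 + j(187) = 367974 - 97 = 367877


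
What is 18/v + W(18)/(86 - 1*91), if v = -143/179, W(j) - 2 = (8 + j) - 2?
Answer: -19828/715 ≈ -27.731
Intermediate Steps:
W(j) = 8 + j (W(j) = 2 + ((8 + j) - 2) = 2 + (6 + j) = 8 + j)
v = -143/179 (v = -143*1/179 = -143/179 ≈ -0.79888)
18/v + W(18)/(86 - 1*91) = 18/(-143/179) + (8 + 18)/(86 - 1*91) = 18*(-179/143) + 26/(86 - 91) = -3222/143 + 26/(-5) = -3222/143 + 26*(-1/5) = -3222/143 - 26/5 = -19828/715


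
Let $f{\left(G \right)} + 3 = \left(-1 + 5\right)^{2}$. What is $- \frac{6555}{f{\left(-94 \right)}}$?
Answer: $- \frac{6555}{13} \approx -504.23$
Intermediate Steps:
$f{\left(G \right)} = 13$ ($f{\left(G \right)} = -3 + \left(-1 + 5\right)^{2} = -3 + 4^{2} = -3 + 16 = 13$)
$- \frac{6555}{f{\left(-94 \right)}} = - \frac{6555}{13}$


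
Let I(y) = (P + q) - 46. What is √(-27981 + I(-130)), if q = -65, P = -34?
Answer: 7*I*√574 ≈ 167.71*I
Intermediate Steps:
I(y) = -145 (I(y) = (-34 - 65) - 46 = -99 - 46 = -145)
√(-27981 + I(-130)) = √(-27981 - 145) = √(-28126) = 7*I*√574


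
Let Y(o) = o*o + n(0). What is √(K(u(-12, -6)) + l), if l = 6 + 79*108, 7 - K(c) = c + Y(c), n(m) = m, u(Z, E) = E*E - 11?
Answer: √7895 ≈ 88.854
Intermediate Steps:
u(Z, E) = -11 + E² (u(Z, E) = E² - 11 = -11 + E²)
Y(o) = o² (Y(o) = o*o + 0 = o² + 0 = o²)
K(c) = 7 - c - c² (K(c) = 7 - (c + c²) = 7 + (-c - c²) = 7 - c - c²)
l = 8538 (l = 6 + 8532 = 8538)
√(K(u(-12, -6)) + l) = √((7 - (-11 + (-6)²) - (-11 + (-6)²)²) + 8538) = √((7 - (-11 + 36) - (-11 + 36)²) + 8538) = √((7 - 1*25 - 1*25²) + 8538) = √((7 - 25 - 1*625) + 8538) = √((7 - 25 - 625) + 8538) = √(-643 + 8538) = √7895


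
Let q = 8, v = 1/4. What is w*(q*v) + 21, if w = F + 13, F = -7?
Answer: 33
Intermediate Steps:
v = ¼ ≈ 0.25000
w = 6 (w = -7 + 13 = 6)
w*(q*v) + 21 = 6*(8*(¼)) + 21 = 6*2 + 21 = 12 + 21 = 33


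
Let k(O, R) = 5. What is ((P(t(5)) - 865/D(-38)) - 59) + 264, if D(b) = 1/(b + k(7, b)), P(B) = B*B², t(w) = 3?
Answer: 28777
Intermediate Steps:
P(B) = B³
D(b) = 1/(5 + b) (D(b) = 1/(b + 5) = 1/(5 + b))
((P(t(5)) - 865/D(-38)) - 59) + 264 = ((3³ - 865/(1/(5 - 38))) - 59) + 264 = ((27 - 865/(1/(-33))) - 59) + 264 = ((27 - 865/(-1/33)) - 59) + 264 = ((27 - 865*(-33)) - 59) + 264 = ((27 - 1*(-28545)) - 59) + 264 = ((27 + 28545) - 59) + 264 = (28572 - 59) + 264 = 28513 + 264 = 28777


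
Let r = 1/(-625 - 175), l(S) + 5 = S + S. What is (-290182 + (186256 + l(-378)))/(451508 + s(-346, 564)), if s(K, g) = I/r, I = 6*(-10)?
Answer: -104687/499508 ≈ -0.20958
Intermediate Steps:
I = -60
l(S) = -5 + 2*S (l(S) = -5 + (S + S) = -5 + 2*S)
r = -1/800 (r = 1/(-800) = -1/800 ≈ -0.0012500)
s(K, g) = 48000 (s(K, g) = -60/(-1/800) = -60*(-800) = 48000)
(-290182 + (186256 + l(-378)))/(451508 + s(-346, 564)) = (-290182 + (186256 + (-5 + 2*(-378))))/(451508 + 48000) = (-290182 + (186256 + (-5 - 756)))/499508 = (-290182 + (186256 - 761))*(1/499508) = (-290182 + 185495)*(1/499508) = -104687*1/499508 = -104687/499508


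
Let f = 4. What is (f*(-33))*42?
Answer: -5544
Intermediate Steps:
(f*(-33))*42 = (4*(-33))*42 = -132*42 = -5544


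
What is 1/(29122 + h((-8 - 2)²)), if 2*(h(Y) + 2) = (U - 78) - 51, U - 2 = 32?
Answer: 2/58145 ≈ 3.4397e-5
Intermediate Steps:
U = 34 (U = 2 + 32 = 34)
h(Y) = -99/2 (h(Y) = -2 + ((34 - 78) - 51)/2 = -2 + (-44 - 51)/2 = -2 + (½)*(-95) = -2 - 95/2 = -99/2)
1/(29122 + h((-8 - 2)²)) = 1/(29122 - 99/2) = 1/(58145/2) = 2/58145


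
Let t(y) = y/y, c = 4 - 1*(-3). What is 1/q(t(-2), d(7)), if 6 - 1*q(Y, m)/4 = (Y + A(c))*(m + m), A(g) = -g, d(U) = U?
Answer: 1/360 ≈ 0.0027778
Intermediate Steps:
c = 7 (c = 4 + 3 = 7)
t(y) = 1
q(Y, m) = 24 - 8*m*(-7 + Y) (q(Y, m) = 24 - 4*(Y - 1*7)*(m + m) = 24 - 4*(Y - 7)*2*m = 24 - 4*(-7 + Y)*2*m = 24 - 8*m*(-7 + Y))
1/q(t(-2), d(7)) = 1/(24 + 56*7 - 8*1*7) = 1/(24 + 392 - 56) = 1/360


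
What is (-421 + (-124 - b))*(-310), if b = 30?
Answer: 178250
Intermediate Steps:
(-421 + (-124 - b))*(-310) = (-421 + (-124 - 1*30))*(-310) = (-421 + (-124 - 30))*(-310) = (-421 - 154)*(-310) = -575*(-310) = 178250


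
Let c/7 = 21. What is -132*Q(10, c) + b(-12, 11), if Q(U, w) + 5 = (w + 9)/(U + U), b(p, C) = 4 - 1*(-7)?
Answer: -1793/5 ≈ -358.60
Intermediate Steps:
c = 147 (c = 7*21 = 147)
b(p, C) = 11 (b(p, C) = 4 + 7 = 11)
Q(U, w) = -5 + (9 + w)/(2*U) (Q(U, w) = -5 + (w + 9)/(U + U) = -5 + (9 + w)/((2*U)) = -5 + (9 + w)*(1/(2*U)) = -5 + (9 + w)/(2*U))
-132*Q(10, c) + b(-12, 11) = -66*(9 + 147 - 10*10)/10 + 11 = -66*(9 + 147 - 100)/10 + 11 = -66*56/10 + 11 = -132*14/5 + 11 = -1848/5 + 11 = -1793/5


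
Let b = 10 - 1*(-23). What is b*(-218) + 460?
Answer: -6734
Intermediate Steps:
b = 33 (b = 10 + 23 = 33)
b*(-218) + 460 = 33*(-218) + 460 = -7194 + 460 = -6734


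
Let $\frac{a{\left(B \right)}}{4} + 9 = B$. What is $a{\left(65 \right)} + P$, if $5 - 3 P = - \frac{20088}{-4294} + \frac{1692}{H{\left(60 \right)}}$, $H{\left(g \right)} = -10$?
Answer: $\frac{9033737}{32205} \approx 280.51$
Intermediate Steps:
$a{\left(B \right)} = -36 + 4 B$
$P = \frac{1819817}{32205}$ ($P = \frac{5}{3} - \frac{- \frac{20088}{-4294} + \frac{1692}{-10}}{3} = \frac{5}{3} - \frac{\left(-20088\right) \left(- \frac{1}{4294}\right) + 1692 \left(- \frac{1}{10}\right)}{3} = \frac{5}{3} - \frac{\frac{10044}{2147} - \frac{846}{5}}{3} = \frac{5}{3} - - \frac{588714}{10735} = \frac{5}{3} + \frac{588714}{10735} = \frac{1819817}{32205} \approx 56.507$)
$a{\left(65 \right)} + P = \left(-36 + 4 \cdot 65\right) + \frac{1819817}{32205} = \left(-36 + 260\right) + \frac{1819817}{32205} = 224 + \frac{1819817}{32205} = \frac{9033737}{32205}$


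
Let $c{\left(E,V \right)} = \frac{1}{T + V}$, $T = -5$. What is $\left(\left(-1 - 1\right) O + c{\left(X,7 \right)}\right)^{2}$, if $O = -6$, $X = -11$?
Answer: $\frac{625}{4} \approx 156.25$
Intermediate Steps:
$c{\left(E,V \right)} = \frac{1}{-5 + V}$
$\left(\left(-1 - 1\right) O + c{\left(X,7 \right)}\right)^{2} = \left(\left(-1 - 1\right) \left(-6\right) + \frac{1}{-5 + 7}\right)^{2} = \left(\left(-2\right) \left(-6\right) + \frac{1}{2}\right)^{2} = \left(12 + \frac{1}{2}\right)^{2} = \left(\frac{25}{2}\right)^{2} = \frac{625}{4}$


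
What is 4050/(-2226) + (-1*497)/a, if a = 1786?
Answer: -1389937/662606 ≈ -2.0977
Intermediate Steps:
4050/(-2226) + (-1*497)/a = 4050/(-2226) - 1*497/1786 = 4050*(-1/2226) - 497*1/1786 = -675/371 - 497/1786 = -1389937/662606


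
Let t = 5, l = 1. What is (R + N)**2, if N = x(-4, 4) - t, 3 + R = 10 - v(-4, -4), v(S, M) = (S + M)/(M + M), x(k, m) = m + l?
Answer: 36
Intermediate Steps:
x(k, m) = 1 + m (x(k, m) = m + 1 = 1 + m)
v(S, M) = (M + S)/(2*M) (v(S, M) = (M + S)/((2*M)) = (M + S)*(1/(2*M)) = (M + S)/(2*M))
R = 6 (R = -3 + (10 - (-4 - 4)/(2*(-4))) = -3 + (10 - (-1)*(-8)/(2*4)) = -3 + (10 - 1*1) = -3 + (10 - 1) = -3 + 9 = 6)
N = 0 (N = (1 + 4) - 1*5 = 5 - 5 = 0)
(R + N)**2 = (6 + 0)**2 = 6**2 = 36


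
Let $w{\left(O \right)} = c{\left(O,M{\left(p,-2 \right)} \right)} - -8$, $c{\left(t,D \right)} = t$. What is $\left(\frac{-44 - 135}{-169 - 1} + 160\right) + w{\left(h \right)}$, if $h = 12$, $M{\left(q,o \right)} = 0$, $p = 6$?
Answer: $\frac{30779}{170} \approx 181.05$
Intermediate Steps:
$w{\left(O \right)} = 8 + O$ ($w{\left(O \right)} = O - -8 = O + 8 = 8 + O$)
$\left(\frac{-44 - 135}{-169 - 1} + 160\right) + w{\left(h \right)} = \left(\frac{-44 - 135}{-169 - 1} + 160\right) + \left(8 + 12\right) = \left(- \frac{179}{-170} + 160\right) + 20 = \left(\left(-179\right) \left(- \frac{1}{170}\right) + 160\right) + 20 = \left(\frac{179}{170} + 160\right) + 20 = \frac{27379}{170} + 20 = \frac{30779}{170}$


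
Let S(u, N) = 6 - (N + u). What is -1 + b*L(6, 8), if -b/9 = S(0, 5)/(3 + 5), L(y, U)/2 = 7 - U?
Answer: 5/4 ≈ 1.2500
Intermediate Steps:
S(u, N) = 6 - N - u (S(u, N) = 6 + (-N - u) = 6 - N - u)
L(y, U) = 14 - 2*U (L(y, U) = 2*(7 - U) = 14 - 2*U)
b = -9/8 (b = -9*(6 - 1*5 - 1*0)/(3 + 5) = -9*(6 - 5 + 0)/8 = -9/8 ≈ -1.1250)
-1 + b*L(6, 8) = -1 - 9*(14 - 2*8)/8 = -1 - 9*(14 - 16)/8 = -1 - 9/8*(-2) = -1 + 9/4 = 5/4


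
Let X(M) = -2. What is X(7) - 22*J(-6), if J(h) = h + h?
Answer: 262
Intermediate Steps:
J(h) = 2*h
X(7) - 22*J(-6) = -2 - 44*(-6) = -2 - 22*(-12) = -2 + 264 = 262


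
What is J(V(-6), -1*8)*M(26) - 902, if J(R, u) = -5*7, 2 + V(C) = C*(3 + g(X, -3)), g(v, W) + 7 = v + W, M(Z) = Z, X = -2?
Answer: -1812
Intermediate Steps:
g(v, W) = -7 + W + v (g(v, W) = -7 + (v + W) = -7 + (W + v) = -7 + W + v)
V(C) = -2 - 9*C (V(C) = -2 + C*(3 + (-7 - 3 - 2)) = -2 + C*(3 - 12) = -2 + C*(-9) = -2 - 9*C)
J(R, u) = -35
J(V(-6), -1*8)*M(26) - 902 = -35*26 - 902 = -910 - 902 = -1812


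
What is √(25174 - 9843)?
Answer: √15331 ≈ 123.82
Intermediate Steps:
√(25174 - 9843) = √15331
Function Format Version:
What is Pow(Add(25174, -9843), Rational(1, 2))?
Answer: Pow(15331, Rational(1, 2)) ≈ 123.82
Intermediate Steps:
Pow(Add(25174, -9843), Rational(1, 2)) = Pow(15331, Rational(1, 2))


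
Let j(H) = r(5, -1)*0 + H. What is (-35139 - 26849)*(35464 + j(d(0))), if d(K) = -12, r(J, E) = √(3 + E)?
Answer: -2197598576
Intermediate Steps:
j(H) = H (j(H) = √(3 - 1)*0 + H = √2*0 + H = 0 + H = H)
(-35139 - 26849)*(35464 + j(d(0))) = (-35139 - 26849)*(35464 - 12) = -61988*35452 = -2197598576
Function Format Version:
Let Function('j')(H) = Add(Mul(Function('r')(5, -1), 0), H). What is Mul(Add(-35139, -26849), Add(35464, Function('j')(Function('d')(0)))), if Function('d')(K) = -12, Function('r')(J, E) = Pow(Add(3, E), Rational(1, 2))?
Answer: -2197598576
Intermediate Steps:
Function('j')(H) = H (Function('j')(H) = Add(Mul(Pow(Add(3, -1), Rational(1, 2)), 0), H) = Add(Mul(Pow(2, Rational(1, 2)), 0), H) = Add(0, H) = H)
Mul(Add(-35139, -26849), Add(35464, Function('j')(Function('d')(0)))) = Mul(Add(-35139, -26849), Add(35464, -12)) = Mul(-61988, 35452) = -2197598576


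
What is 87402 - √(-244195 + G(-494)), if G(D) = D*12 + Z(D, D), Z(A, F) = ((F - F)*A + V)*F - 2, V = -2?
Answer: 87402 - I*√249137 ≈ 87402.0 - 499.14*I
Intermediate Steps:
Z(A, F) = -2 - 2*F (Z(A, F) = ((F - F)*A - 2)*F - 2 = (0*A - 2)*F - 2 = (0 - 2)*F - 2 = -2*F - 2 = -2 - 2*F)
G(D) = -2 + 10*D (G(D) = D*12 + (-2 - 2*D) = 12*D + (-2 - 2*D) = -2 + 10*D)
87402 - √(-244195 + G(-494)) = 87402 - √(-244195 + (-2 + 10*(-494))) = 87402 - √(-244195 + (-2 - 4940)) = 87402 - √(-244195 - 4942) = 87402 - √(-249137) = 87402 - I*√249137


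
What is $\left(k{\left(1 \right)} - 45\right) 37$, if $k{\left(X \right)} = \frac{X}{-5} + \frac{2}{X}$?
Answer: $- \frac{7992}{5} \approx -1598.4$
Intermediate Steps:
$k{\left(X \right)} = \frac{2}{X} - \frac{X}{5}$ ($k{\left(X \right)} = X \left(- \frac{1}{5}\right) + \frac{2}{X} = - \frac{X}{5} + \frac{2}{X} = \frac{2}{X} - \frac{X}{5}$)
$\left(k{\left(1 \right)} - 45\right) 37 = \left(\left(\frac{2}{1} - \frac{1}{5}\right) - 45\right) 37 = \left(\left(2 \cdot 1 - \frac{1}{5}\right) - 45\right) 37 = \left(\left(2 - \frac{1}{5}\right) - 45\right) 37 = \left(\frac{9}{5} - 45\right) 37 = \left(- \frac{216}{5}\right) 37 = - \frac{7992}{5}$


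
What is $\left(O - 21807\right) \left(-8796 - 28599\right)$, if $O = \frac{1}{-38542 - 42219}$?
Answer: $\frac{65858396011560}{80761} \approx 8.1547 \cdot 10^{8}$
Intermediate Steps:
$O = - \frac{1}{80761}$ ($O = \frac{1}{-80761} = - \frac{1}{80761} \approx -1.2382 \cdot 10^{-5}$)
$\left(O - 21807\right) \left(-8796 - 28599\right) = \left(- \frac{1}{80761} - 21807\right) \left(-8796 - 28599\right) = \left(- \frac{1761155128}{80761}\right) \left(-37395\right) = \frac{65858396011560}{80761}$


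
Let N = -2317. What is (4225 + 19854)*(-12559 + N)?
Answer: -358199204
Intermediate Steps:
(4225 + 19854)*(-12559 + N) = (4225 + 19854)*(-12559 - 2317) = 24079*(-14876) = -358199204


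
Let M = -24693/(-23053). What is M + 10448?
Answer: 240882437/23053 ≈ 10449.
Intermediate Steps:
M = 24693/23053 (M = -24693*(-1/23053) = 24693/23053 ≈ 1.0711)
M + 10448 = 24693/23053 + 10448 = 240882437/23053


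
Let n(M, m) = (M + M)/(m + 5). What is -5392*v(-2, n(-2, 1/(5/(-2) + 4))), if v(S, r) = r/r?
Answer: -5392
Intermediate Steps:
n(M, m) = 2*M/(5 + m) (n(M, m) = (2*M)/(5 + m) = 2*M/(5 + m))
v(S, r) = 1
-5392*v(-2, n(-2, 1/(5/(-2) + 4))) = -5392*1 = -5392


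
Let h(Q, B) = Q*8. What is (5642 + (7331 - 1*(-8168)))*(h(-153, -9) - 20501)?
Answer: -459288225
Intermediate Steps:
h(Q, B) = 8*Q
(5642 + (7331 - 1*(-8168)))*(h(-153, -9) - 20501) = (5642 + (7331 - 1*(-8168)))*(8*(-153) - 20501) = (5642 + (7331 + 8168))*(-1224 - 20501) = (5642 + 15499)*(-21725) = 21141*(-21725) = -459288225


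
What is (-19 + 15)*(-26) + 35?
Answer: 139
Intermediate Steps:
(-19 + 15)*(-26) + 35 = -4*(-26) + 35 = 104 + 35 = 139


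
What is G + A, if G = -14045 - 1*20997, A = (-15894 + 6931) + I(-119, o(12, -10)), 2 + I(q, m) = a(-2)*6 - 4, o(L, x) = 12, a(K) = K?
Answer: -44023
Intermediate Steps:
I(q, m) = -18 (I(q, m) = -2 + (-2*6 - 4) = -2 + (-12 - 4) = -2 - 16 = -18)
A = -8981 (A = (-15894 + 6931) - 18 = -8963 - 18 = -8981)
G = -35042 (G = -14045 - 20997 = -35042)
G + A = -35042 - 8981 = -44023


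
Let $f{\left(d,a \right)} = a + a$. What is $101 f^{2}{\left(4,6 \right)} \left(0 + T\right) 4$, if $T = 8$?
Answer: $465408$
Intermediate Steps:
$f{\left(d,a \right)} = 2 a$
$101 f^{2}{\left(4,6 \right)} \left(0 + T\right) 4 = 101 \left(2 \cdot 6\right)^{2} \left(0 + 8\right) 4 = 101 \cdot 12^{2} \cdot 8 \cdot 4 = 101 \cdot 144 \cdot 32 = 14544 \cdot 32 = 465408$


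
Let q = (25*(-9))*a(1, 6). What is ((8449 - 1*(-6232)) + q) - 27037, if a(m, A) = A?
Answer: -13706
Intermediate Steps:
q = -1350 (q = (25*(-9))*6 = -225*6 = -1350)
((8449 - 1*(-6232)) + q) - 27037 = ((8449 - 1*(-6232)) - 1350) - 27037 = ((8449 + 6232) - 1350) - 27037 = (14681 - 1350) - 27037 = 13331 - 27037 = -13706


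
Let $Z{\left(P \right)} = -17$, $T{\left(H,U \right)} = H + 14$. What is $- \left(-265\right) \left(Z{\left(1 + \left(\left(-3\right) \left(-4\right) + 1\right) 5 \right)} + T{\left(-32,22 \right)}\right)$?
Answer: $-9275$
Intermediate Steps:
$T{\left(H,U \right)} = 14 + H$
$- \left(-265\right) \left(Z{\left(1 + \left(\left(-3\right) \left(-4\right) + 1\right) 5 \right)} + T{\left(-32,22 \right)}\right) = - \left(-265\right) \left(-17 + \left(14 - 32\right)\right) = - \left(-265\right) \left(-17 - 18\right) = - \left(-265\right) \left(-35\right) = \left(-1\right) 9275 = -9275$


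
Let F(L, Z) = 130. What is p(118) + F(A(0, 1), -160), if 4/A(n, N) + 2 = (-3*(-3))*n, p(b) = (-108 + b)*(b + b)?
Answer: 2490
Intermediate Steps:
p(b) = 2*b*(-108 + b) (p(b) = (-108 + b)*(2*b) = 2*b*(-108 + b))
A(n, N) = 4/(-2 + 9*n) (A(n, N) = 4/(-2 + (-3*(-3))*n) = 4/(-2 + 9*n))
p(118) + F(A(0, 1), -160) = 2*118*(-108 + 118) + 130 = 2*118*10 + 130 = 2360 + 130 = 2490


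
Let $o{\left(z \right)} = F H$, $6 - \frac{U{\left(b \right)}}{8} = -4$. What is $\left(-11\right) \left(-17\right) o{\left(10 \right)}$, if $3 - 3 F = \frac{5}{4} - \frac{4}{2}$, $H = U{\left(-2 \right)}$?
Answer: $18700$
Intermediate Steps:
$U{\left(b \right)} = 80$ ($U{\left(b \right)} = 48 - -32 = 48 + 32 = 80$)
$H = 80$
$F = \frac{5}{4}$ ($F = 1 - \frac{\frac{5}{4} - \frac{4}{2}}{3} = 1 - \frac{5 \cdot \frac{1}{4} - 2}{3} = 1 - \frac{\frac{5}{4} - 2}{3} = 1 - - \frac{1}{4} = 1 + \frac{1}{4} = \frac{5}{4} \approx 1.25$)
$o{\left(z \right)} = 100$ ($o{\left(z \right)} = \frac{5}{4} \cdot 80 = 100$)
$\left(-11\right) \left(-17\right) o{\left(10 \right)} = \left(-11\right) \left(-17\right) 100 = 187 \cdot 100 = 18700$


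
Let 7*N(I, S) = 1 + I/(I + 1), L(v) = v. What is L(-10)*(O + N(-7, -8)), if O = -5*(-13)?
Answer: -13715/21 ≈ -653.10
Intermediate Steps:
O = 65
N(I, S) = ⅐ + I/(7*(1 + I)) (N(I, S) = (1 + I/(I + 1))/7 = (1 + I/(1 + I))/7 = ⅐ + I/(7*(1 + I)))
L(-10)*(O + N(-7, -8)) = -10*(65 + (1 + 2*(-7))/(7*(1 - 7))) = -10*(65 + (⅐)*(1 - 14)/(-6)) = -10*(65 + (⅐)*(-⅙)*(-13)) = -10*(65 + 13/42) = -10*2743/42 = -13715/21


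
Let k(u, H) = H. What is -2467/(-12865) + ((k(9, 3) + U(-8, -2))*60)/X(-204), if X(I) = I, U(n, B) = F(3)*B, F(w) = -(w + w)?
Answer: -922936/218705 ≈ -4.2200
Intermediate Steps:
F(w) = -2*w
U(n, B) = -6*B (U(n, B) = (-2*3)*B = -6*B)
-2467/(-12865) + ((k(9, 3) + U(-8, -2))*60)/X(-204) = -2467/(-12865) + ((3 - 6*(-2))*60)/(-204) = -2467*(-1/12865) + ((3 + 12)*60)*(-1/204) = 2467/12865 + (15*60)*(-1/204) = 2467/12865 + 900*(-1/204) = 2467/12865 - 75/17 = -922936/218705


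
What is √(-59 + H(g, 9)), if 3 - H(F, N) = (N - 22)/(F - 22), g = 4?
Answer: I*√2042/6 ≈ 7.5314*I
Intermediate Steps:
H(F, N) = 3 - (-22 + N)/(-22 + F) (H(F, N) = 3 - (N - 22)/(F - 22) = 3 - (-22 + N)/(-22 + F))
√(-59 + H(g, 9)) = √(-59 + (-44 - 1*9 + 3*4)/(-22 + 4)) = √(-59 + (-44 - 9 + 12)/(-18)) = √(-59 - 1/18*(-41)) = √(-59 + 41/18) = √(-1021/18) = I*√2042/6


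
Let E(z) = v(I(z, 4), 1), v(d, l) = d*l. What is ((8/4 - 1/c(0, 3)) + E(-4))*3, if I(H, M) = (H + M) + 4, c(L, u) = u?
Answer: 17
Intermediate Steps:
I(H, M) = 4 + H + M
E(z) = 8 + z (E(z) = (4 + z + 4)*1 = (8 + z)*1 = 8 + z)
((8/4 - 1/c(0, 3)) + E(-4))*3 = ((8/4 - 1/3) + (8 - 4))*3 = ((8*(¼) - 1*⅓) + 4)*3 = ((2 - ⅓) + 4)*3 = (5/3 + 4)*3 = (17/3)*3 = 17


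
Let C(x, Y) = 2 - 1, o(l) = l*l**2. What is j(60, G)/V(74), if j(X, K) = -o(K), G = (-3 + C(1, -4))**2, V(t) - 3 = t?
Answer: -64/77 ≈ -0.83117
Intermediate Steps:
o(l) = l**3
C(x, Y) = 1
V(t) = 3 + t
G = 4 (G = (-3 + 1)**2 = (-2)**2 = 4)
j(X, K) = -K**3
j(60, G)/V(74) = (-1*4**3)/(3 + 74) = -1*64/77 = -64*1/77 = -64/77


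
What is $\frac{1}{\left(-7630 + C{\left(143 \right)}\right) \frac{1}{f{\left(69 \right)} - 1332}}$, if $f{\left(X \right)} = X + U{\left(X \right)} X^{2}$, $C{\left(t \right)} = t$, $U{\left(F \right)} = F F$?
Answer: $- \frac{22665858}{7487} \approx -3027.4$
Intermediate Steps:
$U{\left(F \right)} = F^{2}$
$f{\left(X \right)} = X + X^{4}$ ($f{\left(X \right)} = X + X^{2} X^{2} = X + X^{4}$)
$\frac{1}{\left(-7630 + C{\left(143 \right)}\right) \frac{1}{f{\left(69 \right)} - 1332}} = \frac{1}{\left(-7630 + 143\right) \frac{1}{\left(69 + 69^{4}\right) - 1332}} = \frac{1}{\left(-7487\right) \frac{1}{\left(69 + 22667121\right) - 1332}} = \frac{1}{\left(-7487\right) \frac{1}{22667190 - 1332}} = \frac{1}{\left(-7487\right) \frac{1}{22665858}} = \frac{1}{- \frac{7487}{22665858}} = - \frac{22665858}{7487}$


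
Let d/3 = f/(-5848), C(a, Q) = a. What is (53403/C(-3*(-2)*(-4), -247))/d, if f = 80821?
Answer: 13012531/242463 ≈ 53.668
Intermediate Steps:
d = -242463/5848 (d = 3*(80821/(-5848)) = 3*(80821*(-1/5848)) = 3*(-80821/5848) = -242463/5848 ≈ -41.461)
(53403/C(-3*(-2)*(-4), -247))/d = (53403/((-3*(-2)*(-4))))/(-242463/5848) = (53403/((6*(-4))))*(-5848/242463) = (53403/(-24))*(-5848/242463) = (53403*(-1/24))*(-5848/242463) = -17801/8*(-5848/242463) = 13012531/242463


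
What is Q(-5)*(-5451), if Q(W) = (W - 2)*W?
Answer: -190785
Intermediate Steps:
Q(W) = W*(-2 + W) (Q(W) = (-2 + W)*W = W*(-2 + W))
Q(-5)*(-5451) = -5*(-2 - 5)*(-5451) = -5*(-7)*(-5451) = 35*(-5451) = -190785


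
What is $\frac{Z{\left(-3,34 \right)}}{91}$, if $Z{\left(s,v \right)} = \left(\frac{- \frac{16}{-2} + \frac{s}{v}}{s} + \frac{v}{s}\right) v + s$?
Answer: $- \frac{478}{91} \approx -5.2527$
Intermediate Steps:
$Z{\left(s,v \right)} = s + v \left(\frac{v}{s} + \frac{8 + \frac{s}{v}}{s}\right)$ ($Z{\left(s,v \right)} = \left(\frac{\left(-16\right) \left(- \frac{1}{2}\right) + \frac{s}{v}}{s} + \frac{v}{s}\right) v + s = \left(\frac{8 + \frac{s}{v}}{s} + \frac{v}{s}\right) v + s = \left(\frac{v}{s} + \frac{8 + \frac{s}{v}}{s}\right) v + s = v \left(\frac{v}{s} + \frac{8 + \frac{s}{v}}{s}\right) + s = s + v \left(\frac{v}{s} + \frac{8 + \frac{s}{v}}{s}\right)$)
$\frac{Z{\left(-3,34 \right)}}{91} = \frac{\frac{1}{-3} \left(34^{2} + 8 \cdot 34 - 3 \left(1 - 3\right)\right)}{91} = \frac{\left(- \frac{1}{3}\right) \left(1156 + 272 - -6\right)}{91} = \frac{\left(- \frac{1}{3}\right) \left(1156 + 272 + 6\right)}{91} = \frac{\left(- \frac{1}{3}\right) 1434}{91} = \frac{1}{91} \left(-478\right) = - \frac{478}{91}$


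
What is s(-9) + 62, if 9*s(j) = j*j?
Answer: 71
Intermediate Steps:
s(j) = j²/9 (s(j) = (j*j)/9 = j²/9)
s(-9) + 62 = (⅑)*(-9)² + 62 = (⅑)*81 + 62 = 9 + 62 = 71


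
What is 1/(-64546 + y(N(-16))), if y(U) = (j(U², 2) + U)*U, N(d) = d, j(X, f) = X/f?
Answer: -1/66338 ≈ -1.5074e-5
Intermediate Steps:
y(U) = U*(U + U²/2) (y(U) = (U²/2 + U)*U = (U + U²/2)*U = U*(U + U²/2))
1/(-64546 + y(N(-16))) = 1/(-64546 + (½)*(-16)²*(2 - 16)) = 1/(-64546 + (½)*256*(-14)) = 1/(-64546 - 1792) = 1/(-66338) = -1/66338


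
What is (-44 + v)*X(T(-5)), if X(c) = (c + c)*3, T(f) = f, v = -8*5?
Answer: 2520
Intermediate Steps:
v = -40
X(c) = 6*c (X(c) = (2*c)*3 = 6*c)
(-44 + v)*X(T(-5)) = (-44 - 40)*(6*(-5)) = -84*(-30) = 2520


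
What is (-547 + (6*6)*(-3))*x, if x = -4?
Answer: 2620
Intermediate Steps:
(-547 + (6*6)*(-3))*x = (-547 + (6*6)*(-3))*(-4) = (-547 + 36*(-3))*(-4) = (-547 - 108)*(-4) = -655*(-4) = 2620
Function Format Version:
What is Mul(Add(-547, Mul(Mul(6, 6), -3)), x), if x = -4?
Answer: 2620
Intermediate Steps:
Mul(Add(-547, Mul(Mul(6, 6), -3)), x) = Mul(Add(-547, Mul(Mul(6, 6), -3)), -4) = Mul(Add(-547, Mul(36, -3)), -4) = Mul(Add(-547, -108), -4) = Mul(-655, -4) = 2620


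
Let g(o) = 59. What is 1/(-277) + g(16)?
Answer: 16342/277 ≈ 58.996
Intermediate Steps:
1/(-277) + g(16) = 1/(-277) + 59 = -1/277 + 59 = 16342/277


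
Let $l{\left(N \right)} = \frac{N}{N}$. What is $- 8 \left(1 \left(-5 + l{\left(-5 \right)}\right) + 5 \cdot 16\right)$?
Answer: $-608$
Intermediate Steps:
$l{\left(N \right)} = 1$
$- 8 \left(1 \left(-5 + l{\left(-5 \right)}\right) + 5 \cdot 16\right) = - 8 \left(1 \left(-5 + 1\right) + 5 \cdot 16\right) = - 8 \left(1 \left(-4\right) + 80\right) = - 8 \left(-4 + 80\right) = \left(-8\right) 76 = -608$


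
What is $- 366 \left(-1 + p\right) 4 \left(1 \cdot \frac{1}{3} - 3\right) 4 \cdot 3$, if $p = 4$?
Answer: $140544$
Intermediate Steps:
$- 366 \left(-1 + p\right) 4 \left(1 \cdot \frac{1}{3} - 3\right) 4 \cdot 3 = - 366 \left(-1 + 4\right) 4 \left(1 \cdot \frac{1}{3} - 3\right) 4 \cdot 3 = - 366 \cdot 3 \cdot 4 \left(1 \cdot \frac{1}{3} - 3\right) 4 \cdot 3 = - 366 \cdot 3 \cdot 4 \left(\frac{1}{3} - 3\right) 4 \cdot 3 = - 366 \cdot 3 \cdot 4 \left(\left(- \frac{8}{3}\right) 4\right) 3 = - 366 \cdot 3 \cdot 4 \left(- \frac{32}{3}\right) 3 = - 366 \cdot 3 \left(\left(- \frac{128}{3}\right) 3\right) = - 366 \cdot 3 \left(-128\right) = \left(-366\right) \left(-384\right) = 140544$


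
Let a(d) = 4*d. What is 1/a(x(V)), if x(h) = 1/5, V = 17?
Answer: 5/4 ≈ 1.2500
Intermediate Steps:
x(h) = ⅕
1/a(x(V)) = 1/(4*(⅕)) = 1/(⅘) = 5/4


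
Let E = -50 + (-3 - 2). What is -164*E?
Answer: 9020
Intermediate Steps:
E = -55 (E = -50 - 5 = -55)
-164*E = -164*(-55) = 9020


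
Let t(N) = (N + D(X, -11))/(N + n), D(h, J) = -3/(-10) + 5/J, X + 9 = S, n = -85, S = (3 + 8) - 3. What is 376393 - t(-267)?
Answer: 14573907573/38720 ≈ 3.7639e+5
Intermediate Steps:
S = 8 (S = 11 - 3 = 8)
X = -1 (X = -9 + 8 = -1)
D(h, J) = 3/10 + 5/J (D(h, J) = -3*(-⅒) + 5/J = 3/10 + 5/J)
t(N) = (-17/110 + N)/(-85 + N) (t(N) = (N + (3/10 + 5/(-11)))/(N - 85) = (N + (3/10 + 5*(-1/11)))/(-85 + N) = (N + (3/10 - 5/11))/(-85 + N) = (N - 17/110)/(-85 + N) = (-17/110 + N)/(-85 + N))
376393 - t(-267) = 376393 - (-17/110 - 267)/(-85 - 267) = 376393 - (-29387)/((-352)*110) = 376393 - (-1)*(-29387)/(352*110) = 376393 - 1*29387/38720 = 376393 - 29387/38720 = 14573907573/38720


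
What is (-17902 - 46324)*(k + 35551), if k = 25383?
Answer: -3913547084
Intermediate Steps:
(-17902 - 46324)*(k + 35551) = (-17902 - 46324)*(25383 + 35551) = -64226*60934 = -3913547084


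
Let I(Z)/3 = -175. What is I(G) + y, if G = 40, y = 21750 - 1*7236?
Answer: 13989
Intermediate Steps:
y = 14514 (y = 21750 - 7236 = 14514)
I(Z) = -525 (I(Z) = 3*(-175) = -525)
I(G) + y = -525 + 14514 = 13989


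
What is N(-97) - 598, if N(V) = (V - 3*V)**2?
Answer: 37038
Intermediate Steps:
N(V) = 4*V**2 (N(V) = (-2*V)**2 = 4*V**2)
N(-97) - 598 = 4*(-97)**2 - 598 = 4*9409 - 598 = 37636 - 598 = 37038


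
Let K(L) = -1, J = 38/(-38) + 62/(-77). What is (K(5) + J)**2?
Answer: 46656/5929 ≈ 7.8691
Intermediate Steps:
J = -139/77 (J = 38*(-1/38) + 62*(-1/77) = -1 - 62/77 = -139/77 ≈ -1.8052)
(K(5) + J)**2 = (-1 - 139/77)**2 = (-216/77)**2 = 46656/5929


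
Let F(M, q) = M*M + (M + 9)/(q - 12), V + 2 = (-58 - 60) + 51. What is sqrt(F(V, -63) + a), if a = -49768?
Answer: I*sqrt(1125155)/5 ≈ 212.15*I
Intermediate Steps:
V = -69 (V = -2 + ((-58 - 60) + 51) = -2 + (-118 + 51) = -2 - 67 = -69)
F(M, q) = M**2 + (9 + M)/(-12 + q)
sqrt(F(V, -63) + a) = sqrt((9 - 69 - 12*(-69)**2 - 63*(-69)**2)/(-12 - 63) - 49768) = sqrt((9 - 69 - 12*4761 - 63*4761)/(-75) - 49768) = sqrt(-(9 - 69 - 57132 - 299943)/75 - 49768) = sqrt(-1/75*(-357135) - 49768) = sqrt(23809/5 - 49768) = sqrt(-225031/5) = I*sqrt(1125155)/5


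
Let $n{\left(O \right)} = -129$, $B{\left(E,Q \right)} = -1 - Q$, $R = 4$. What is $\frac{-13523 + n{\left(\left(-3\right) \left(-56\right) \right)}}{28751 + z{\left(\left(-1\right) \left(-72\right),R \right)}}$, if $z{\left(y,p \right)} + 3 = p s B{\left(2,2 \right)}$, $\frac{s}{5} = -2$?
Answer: $- \frac{3413}{7217} \approx -0.47291$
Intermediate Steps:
$s = -10$ ($s = 5 \left(-2\right) = -10$)
$z{\left(y,p \right)} = -3 + 30 p$ ($z{\left(y,p \right)} = -3 + p \left(-10\right) \left(-1 - 2\right) = -3 + - 10 p \left(-1 - 2\right) = -3 + - 10 p \left(-3\right) = -3 + 30 p$)
$\frac{-13523 + n{\left(\left(-3\right) \left(-56\right) \right)}}{28751 + z{\left(\left(-1\right) \left(-72\right),R \right)}} = \frac{-13523 - 129}{28751 + \left(-3 + 30 \cdot 4\right)} = - \frac{13652}{28751 + \left(-3 + 120\right)} = - \frac{13652}{28751 + 117} = - \frac{13652}{28868} = \left(-13652\right) \frac{1}{28868} = - \frac{3413}{7217}$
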